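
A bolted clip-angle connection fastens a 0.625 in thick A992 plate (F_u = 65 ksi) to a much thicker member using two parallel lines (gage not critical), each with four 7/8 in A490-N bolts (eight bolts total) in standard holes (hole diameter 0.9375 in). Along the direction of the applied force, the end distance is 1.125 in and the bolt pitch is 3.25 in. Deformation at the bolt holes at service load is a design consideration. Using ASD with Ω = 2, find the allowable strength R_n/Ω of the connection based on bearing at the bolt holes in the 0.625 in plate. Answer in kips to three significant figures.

Per bolt r_n = 1.2 l_c t F_u ≤ 2.4 d t F_u; upper limit = 2.4 × 0.875 × 0.625 × 65 = 85.31 kips.
Edge bolt: l_c = 1.125 − 0.9375/2 = 0.6562 in → 1.2 × 0.6562 × 0.625 × 65 = 31.99 → r_n = 31.99 kips.
Interior bolts: l_c = 3.25 − 0.9375 = 2.312 in → 1.2 × 2.312 × 0.625 × 65 = 112.7 → r_n = 85.31 kips.
R_n = 2 × 31.99 + 6 × 85.31 = 575.9 kips.
Allowable strength R_n/Ω = 575.9 / 2 = 288 kips.

288 kips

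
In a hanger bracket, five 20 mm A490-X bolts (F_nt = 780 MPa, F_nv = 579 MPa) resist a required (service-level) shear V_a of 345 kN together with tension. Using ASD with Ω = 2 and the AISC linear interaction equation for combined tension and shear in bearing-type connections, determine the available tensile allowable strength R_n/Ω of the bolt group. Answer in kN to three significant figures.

332 kN

A_b = π·20²/4 = 314.2 mm²; f_rv = 345 × 1000 / (5 × 314.2) = 219.6 MPa.
F'_nt = 1.3 F_nt − (Ω F_nt / F_nv) f_rv = 1.3·780 − (2·780/579)·219.6 = 422.2 MPa, capped at F_nt → F'_nt = 422.2 MPa.
R_n = F'_nt · A_b · n = 422.2 × 314.2 × 5 / 1000 = 663.3 kN.
Allowable strength R_n/Ω = 663.3 / 2 = 332 kN.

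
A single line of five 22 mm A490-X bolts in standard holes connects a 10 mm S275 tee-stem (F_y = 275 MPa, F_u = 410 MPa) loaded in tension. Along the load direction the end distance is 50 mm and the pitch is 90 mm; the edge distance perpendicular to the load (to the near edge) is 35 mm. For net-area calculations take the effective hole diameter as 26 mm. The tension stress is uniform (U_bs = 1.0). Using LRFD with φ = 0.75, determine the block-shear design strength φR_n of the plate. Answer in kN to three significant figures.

Shear plane L_v = 50 + 4·90 = 410 mm; A_gv = 410 × 10 = 4100 mm².
A_nv = (410 − 4.5·26) × 10 = 2930 mm².
A_nt = (35 − 0.5·26) × 10 = 220 mm².
0.6 F_u A_nv = 720.8 kN; 0.6 F_y A_gv = 676.5 kN → shear yielding governs the shear term.
R_n = 676.5 + 1.0 × 410 × 220 / 1000 = 766.7 kN.
Design strength φR_n = 0.75 × 766.7 = 575 kN.

575 kN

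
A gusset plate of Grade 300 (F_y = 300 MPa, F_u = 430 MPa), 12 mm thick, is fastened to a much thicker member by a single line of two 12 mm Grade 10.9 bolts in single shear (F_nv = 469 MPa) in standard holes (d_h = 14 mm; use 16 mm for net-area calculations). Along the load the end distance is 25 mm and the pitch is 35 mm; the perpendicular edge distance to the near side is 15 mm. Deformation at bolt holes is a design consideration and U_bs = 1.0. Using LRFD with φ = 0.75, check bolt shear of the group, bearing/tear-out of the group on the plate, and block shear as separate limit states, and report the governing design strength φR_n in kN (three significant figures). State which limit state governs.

Bolt shear: A_b = π·12²/4 = 113.1 mm²; R_n = 469 × 113.1 × 2 × 1 / 1000 = 106.1 kN → 0.75 × 106.1 = 79.6 kN.
Bearing: edge l_c = 18, r_n = 111.5 kN; interior l_c = 21, r_n = 130 kN; R_n = 111.5 + 1·130 = 241.5 kN → 181 kN.
Block shear: A_gv = 720, A_nv = 432, A_nt = 84 mm²; R_n = min(0.6F_uA_nv, 0.6F_yA_gv) + U_bs·F_u·A_nt = 147.6 kN → 111 kN.
Bolt shear governs: 79.6 kN.

79.6 kN (bolt shear governs)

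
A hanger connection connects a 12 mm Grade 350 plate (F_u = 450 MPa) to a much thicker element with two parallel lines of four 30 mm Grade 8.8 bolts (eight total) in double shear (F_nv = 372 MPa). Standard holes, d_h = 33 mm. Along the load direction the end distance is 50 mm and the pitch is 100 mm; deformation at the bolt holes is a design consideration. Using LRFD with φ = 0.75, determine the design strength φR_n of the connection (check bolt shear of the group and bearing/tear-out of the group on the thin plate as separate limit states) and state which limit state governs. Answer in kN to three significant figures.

Bolt shear: A_b = π·30²/4 = 706.9 mm²; R_n = 372 × 706.9 × 8 × 2 / 1000 = 4207 kN → 0.75 × 4207 = 3160 kN.
Bearing (1.2 l_c t F_u ≤ 2.4 d t F_u): upper limit = 2.4·30·12·450 / 1000 = 388.8 kN.
  Edge l_c = 50 − 33/2 = 33.5 → r_n = 217.1 kN; interior l_c = 100 − 33 = 67 → r_n = 388.8 kN.
  R_n,bearing = 2·217.1 + 6·388.8 = 2767 kN → 0.75 × 2767 = 2080 kN.
Bearing governs: 2080 kN.

2080 kN (bearing governs)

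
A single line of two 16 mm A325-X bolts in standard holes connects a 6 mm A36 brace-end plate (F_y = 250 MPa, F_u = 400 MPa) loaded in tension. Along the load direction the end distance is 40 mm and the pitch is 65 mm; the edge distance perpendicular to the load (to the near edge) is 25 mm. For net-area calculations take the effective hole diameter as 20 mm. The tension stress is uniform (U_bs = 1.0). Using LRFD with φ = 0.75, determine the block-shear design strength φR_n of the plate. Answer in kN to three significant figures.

Shear plane L_v = 40 + 1·65 = 105 mm; A_gv = 105 × 6 = 630 mm².
A_nv = (105 − 1.5·20) × 6 = 450 mm².
A_nt = (25 − 0.5·20) × 6 = 90 mm².
0.6 F_u A_nv = 108 kN; 0.6 F_y A_gv = 94.5 kN → shear yielding governs the shear term.
R_n = 94.5 + 1.0 × 400 × 90 / 1000 = 130.5 kN.
Design strength φR_n = 0.75 × 130.5 = 97.9 kN.

97.9 kN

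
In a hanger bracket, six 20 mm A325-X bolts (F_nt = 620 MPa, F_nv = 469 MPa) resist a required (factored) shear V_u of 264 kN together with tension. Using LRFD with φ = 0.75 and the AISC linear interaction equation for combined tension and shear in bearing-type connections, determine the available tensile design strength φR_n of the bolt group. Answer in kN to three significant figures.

790 kN

A_b = π·20²/4 = 314.2 mm²; f_rv = 264 × 1000 / (6 × 314.2) = 140.1 MPa.
F'_nt = 1.3 F_nt − (F_nt / φF_nv) f_rv = 1.3·620 − (620/(0.75·469))·140.1 = 559.1 MPa, capped at F_nt → F'_nt = 559.1 MPa.
R_n = F'_nt · A_b · n = 559.1 × 314.2 × 6 / 1000 = 1054 kN.
Design strength φR_n = 0.75 × 1054 = 790 kN.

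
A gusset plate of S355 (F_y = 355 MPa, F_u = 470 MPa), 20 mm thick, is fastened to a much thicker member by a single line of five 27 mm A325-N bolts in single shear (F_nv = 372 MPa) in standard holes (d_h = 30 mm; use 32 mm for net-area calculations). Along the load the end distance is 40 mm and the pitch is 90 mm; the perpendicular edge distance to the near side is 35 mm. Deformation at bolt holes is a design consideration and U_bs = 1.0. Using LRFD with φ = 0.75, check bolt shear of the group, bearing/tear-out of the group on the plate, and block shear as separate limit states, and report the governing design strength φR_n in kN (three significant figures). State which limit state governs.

799 kN (bolt shear governs)

Bolt shear: A_b = π·27²/4 = 572.6 mm²; R_n = 372 × 572.6 × 5 × 1 / 1000 = 1065 kN → 0.75 × 1065 = 799 kN.
Bearing: edge l_c = 25, r_n = 282 kN; interior l_c = 60, r_n = 609.1 kN; R_n = 282 + 4·609.1 = 2718 kN → 2040 kN.
Block shear: A_gv = 8000, A_nv = 5120, A_nt = 380 mm²; R_n = min(0.6F_uA_nv, 0.6F_yA_gv) + U_bs·F_u·A_nt = 1622 kN → 1220 kN.
Bolt shear governs: 799 kN.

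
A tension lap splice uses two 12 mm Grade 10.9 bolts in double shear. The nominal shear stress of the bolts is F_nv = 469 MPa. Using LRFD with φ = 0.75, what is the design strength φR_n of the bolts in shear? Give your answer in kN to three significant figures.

A_b = π × 12² / 4 = 113.1 mm².
R_n = F_nv · A_b · n · n_s = 469 × 113.1 × 2 × 2 / 1000 = 212.2 kN.
Design strength φR_n = 0.75 × 212.2 = 159 kN.

159 kN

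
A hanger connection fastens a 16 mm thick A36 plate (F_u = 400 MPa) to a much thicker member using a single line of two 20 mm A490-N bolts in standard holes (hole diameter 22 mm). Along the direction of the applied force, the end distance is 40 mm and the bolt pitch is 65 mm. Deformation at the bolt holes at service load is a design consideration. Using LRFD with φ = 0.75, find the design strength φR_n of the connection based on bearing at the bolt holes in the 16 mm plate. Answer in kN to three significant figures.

Per bolt r_n = 1.2 l_c t F_u ≤ 2.4 d t F_u; upper limit = 2.4 × 20 × 16 × 400 / 1000 = 307.2 kN.
Edge bolt: l_c = 40 − 22/2 = 29 mm → 1.2 × 29 × 16 × 400 / 1000 = 222.7 → r_n = 222.7 kN.
Interior bolts: l_c = 65 − 22 = 43 mm → 1.2 × 43 × 16 × 400 / 1000 = 330.2 → r_n = 307.2 kN.
R_n = 1 × 222.7 + 1 × 307.2 = 529.9 kN.
Design strength φR_n = 0.75 × 529.9 = 397 kN.

397 kN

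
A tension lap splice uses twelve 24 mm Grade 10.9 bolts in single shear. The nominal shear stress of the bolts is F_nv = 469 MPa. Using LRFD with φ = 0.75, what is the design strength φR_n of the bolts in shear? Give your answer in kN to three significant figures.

1910 kN

A_b = π × 24² / 4 = 452.4 mm².
R_n = F_nv · A_b · n · n_s = 469 × 452.4 × 12 × 1 / 1000 = 2546 kN.
Design strength φR_n = 0.75 × 2546 = 1910 kN.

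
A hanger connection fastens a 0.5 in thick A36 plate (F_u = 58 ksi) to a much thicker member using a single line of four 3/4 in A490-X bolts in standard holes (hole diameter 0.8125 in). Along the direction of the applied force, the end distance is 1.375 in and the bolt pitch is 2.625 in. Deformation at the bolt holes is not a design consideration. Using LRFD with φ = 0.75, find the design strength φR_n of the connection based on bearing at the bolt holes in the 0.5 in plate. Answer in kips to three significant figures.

178 kips

Per bolt r_n = 1.5 l_c t F_u ≤ 3.0 d t F_u; upper limit = 3.0 × 0.75 × 0.5 × 58 = 65.25 kips.
Edge bolt: l_c = 1.375 − 0.8125/2 = 0.9688 in → 1.5 × 0.9688 × 0.5 × 58 = 42.14 → r_n = 42.14 kips.
Interior bolts: l_c = 2.625 − 0.8125 = 1.812 in → 1.5 × 1.812 × 0.5 × 58 = 78.84 → r_n = 65.25 kips.
R_n = 1 × 42.14 + 3 × 65.25 = 237.9 kips.
Design strength φR_n = 0.75 × 237.9 = 178 kips.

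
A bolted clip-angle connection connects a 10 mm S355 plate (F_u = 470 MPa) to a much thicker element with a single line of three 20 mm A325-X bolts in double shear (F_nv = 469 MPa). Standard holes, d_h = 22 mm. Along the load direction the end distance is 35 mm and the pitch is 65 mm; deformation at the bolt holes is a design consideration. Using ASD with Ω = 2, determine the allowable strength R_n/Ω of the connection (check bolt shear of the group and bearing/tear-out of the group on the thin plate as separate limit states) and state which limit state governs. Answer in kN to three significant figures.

Bolt shear: A_b = π·20²/4 = 314.2 mm²; R_n = 469 × 314.2 × 3 × 2 / 1000 = 884 kN → 884 / 2 = 442 kN.
Bearing (1.2 l_c t F_u ≤ 2.4 d t F_u): upper limit = 2.4·20·10·470 / 1000 = 225.6 kN.
  Edge l_c = 35 − 22/2 = 24 → r_n = 135.4 kN; interior l_c = 65 − 22 = 43 → r_n = 225.6 kN.
  R_n,bearing = 1·135.4 + 2·225.6 = 586.6 kN → 586.6 / 2 = 293 kN.
Bearing governs: 293 kN.

293 kN (bearing governs)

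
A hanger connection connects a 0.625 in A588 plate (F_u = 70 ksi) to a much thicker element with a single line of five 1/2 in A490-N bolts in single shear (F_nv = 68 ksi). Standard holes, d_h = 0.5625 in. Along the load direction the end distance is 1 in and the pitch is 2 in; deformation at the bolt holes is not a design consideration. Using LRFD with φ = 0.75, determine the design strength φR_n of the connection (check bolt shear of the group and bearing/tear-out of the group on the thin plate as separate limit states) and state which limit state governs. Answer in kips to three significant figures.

50.1 kips (bolt shear governs)

Bolt shear: A_b = π·0.5²/4 = 0.1963 in²; R_n = 68 × 0.1963 × 5 × 1 = 66.76 kips → 0.75 × 66.76 = 50.1 kips.
Bearing (1.5 l_c t F_u ≤ 3.0 d t F_u): upper limit = 3.0·0.5·0.625·70 = 65.62 kips.
  Edge l_c = 1 − 0.5625/2 = 0.7188 → r_n = 47.17 kips; interior l_c = 2 − 0.5625 = 1.438 → r_n = 65.62 kips.
  R_n,bearing = 1·47.17 + 4·65.62 = 309.7 kips → 0.75 × 309.7 = 232 kips.
Bolt shear governs: 50.1 kips.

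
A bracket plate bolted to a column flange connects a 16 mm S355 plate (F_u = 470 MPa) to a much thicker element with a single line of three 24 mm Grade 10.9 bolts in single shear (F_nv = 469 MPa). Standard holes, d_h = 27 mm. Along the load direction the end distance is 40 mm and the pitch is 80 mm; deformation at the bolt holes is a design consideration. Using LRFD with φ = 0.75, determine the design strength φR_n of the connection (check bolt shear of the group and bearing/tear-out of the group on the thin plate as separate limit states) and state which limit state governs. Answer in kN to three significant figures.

Bolt shear: A_b = π·24²/4 = 452.4 mm²; R_n = 469 × 452.4 × 3 × 1 / 1000 = 636.5 kN → 0.75 × 636.5 = 477 kN.
Bearing (1.2 l_c t F_u ≤ 2.4 d t F_u): upper limit = 2.4·24·16·470 / 1000 = 433.2 kN.
  Edge l_c = 40 − 27/2 = 26.5 → r_n = 239.1 kN; interior l_c = 80 − 27 = 53 → r_n = 433.2 kN.
  R_n,bearing = 1·239.1 + 2·433.2 = 1105 kN → 0.75 × 1105 = 829 kN.
Bolt shear governs: 477 kN.

477 kN (bolt shear governs)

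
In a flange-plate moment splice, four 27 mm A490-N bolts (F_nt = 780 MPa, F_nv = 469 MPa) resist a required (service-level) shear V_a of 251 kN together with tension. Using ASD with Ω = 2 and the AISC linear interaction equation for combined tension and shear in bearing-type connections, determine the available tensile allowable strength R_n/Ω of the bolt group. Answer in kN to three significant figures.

A_b = π·27²/4 = 572.6 mm²; f_rv = 251 × 1000 / (4 × 572.6) = 109.6 MPa.
F'_nt = 1.3 F_nt − (Ω F_nt / F_nv) f_rv = 1.3·780 − (2·780/469)·109.6 = 649.5 MPa, capped at F_nt → F'_nt = 649.5 MPa.
R_n = F'_nt · A_b · n = 649.5 × 572.6 × 4 / 1000 = 1487 kN.
Allowable strength R_n/Ω = 1487 / 2 = 744 kN.

744 kN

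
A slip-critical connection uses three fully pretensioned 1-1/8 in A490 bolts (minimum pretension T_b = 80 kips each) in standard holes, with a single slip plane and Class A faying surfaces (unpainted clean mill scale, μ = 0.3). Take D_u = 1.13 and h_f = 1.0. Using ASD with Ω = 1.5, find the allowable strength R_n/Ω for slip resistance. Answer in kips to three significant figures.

R_n = μ · D_u · h_f · T_b · n_s · n_b = 0.3 × 1.13 × 1.0 × 80 × 1 × 3 = 81.36 kips.
Allowable strength R_n/Ω = 81.36 / 1.5 = 54.2 kips.

54.2 kips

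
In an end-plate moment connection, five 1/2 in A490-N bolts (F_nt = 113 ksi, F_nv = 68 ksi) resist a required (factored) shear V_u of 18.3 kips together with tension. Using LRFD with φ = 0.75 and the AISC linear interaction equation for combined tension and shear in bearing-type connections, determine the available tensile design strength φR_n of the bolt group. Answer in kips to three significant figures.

A_b = π·0.5²/4 = 0.1963 in²; f_rv = 18.3 / (5 × 0.1963) = 18.64 ksi.
F'_nt = 1.3 F_nt − (F_nt / φF_nv) f_rv = 1.3·113 − (113/(0.75·68))·18.64 = 105.6 ksi, capped at F_nt → F'_nt = 105.6 ksi.
R_n = F'_nt · A_b · n = 105.6 × 0.1963 × 5 = 103.7 kips.
Design strength φR_n = 0.75 × 103.7 = 77.8 kips.

77.8 kips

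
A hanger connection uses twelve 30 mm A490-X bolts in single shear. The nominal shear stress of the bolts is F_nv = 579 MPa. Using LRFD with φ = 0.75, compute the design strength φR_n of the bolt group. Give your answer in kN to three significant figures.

3680 kN

A_b = π × 30² / 4 = 706.9 mm².
R_n = F_nv · A_b · n · n_s = 579 × 706.9 × 12 × 1 / 1000 = 4911 kN.
Design strength φR_n = 0.75 × 4911 = 3680 kN.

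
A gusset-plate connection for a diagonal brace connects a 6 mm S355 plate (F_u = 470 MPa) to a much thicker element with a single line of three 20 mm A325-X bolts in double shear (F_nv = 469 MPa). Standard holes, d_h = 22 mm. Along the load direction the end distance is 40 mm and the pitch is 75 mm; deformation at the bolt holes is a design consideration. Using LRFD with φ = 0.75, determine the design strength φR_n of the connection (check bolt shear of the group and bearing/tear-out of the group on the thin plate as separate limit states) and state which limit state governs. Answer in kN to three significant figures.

Bolt shear: A_b = π·20²/4 = 314.2 mm²; R_n = 469 × 314.2 × 3 × 2 / 1000 = 884 kN → 0.75 × 884 = 663 kN.
Bearing (1.2 l_c t F_u ≤ 2.4 d t F_u): upper limit = 2.4·20·6·470 / 1000 = 135.4 kN.
  Edge l_c = 40 − 22/2 = 29 → r_n = 98.14 kN; interior l_c = 75 − 22 = 53 → r_n = 135.4 kN.
  R_n,bearing = 1·98.14 + 2·135.4 = 368.9 kN → 0.75 × 368.9 = 277 kN.
Bearing governs: 277 kN.

277 kN (bearing governs)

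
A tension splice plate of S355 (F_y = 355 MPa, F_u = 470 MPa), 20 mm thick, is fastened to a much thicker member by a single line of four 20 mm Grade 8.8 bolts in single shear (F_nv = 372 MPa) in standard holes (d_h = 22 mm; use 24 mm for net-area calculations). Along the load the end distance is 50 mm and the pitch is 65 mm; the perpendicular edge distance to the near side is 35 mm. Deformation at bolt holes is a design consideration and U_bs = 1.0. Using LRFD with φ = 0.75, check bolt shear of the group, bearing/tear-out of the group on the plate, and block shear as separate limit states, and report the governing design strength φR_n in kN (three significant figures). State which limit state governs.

351 kN (bolt shear governs)

Bolt shear: A_b = π·20²/4 = 314.2 mm²; R_n = 372 × 314.2 × 4 × 1 / 1000 = 467.5 kN → 0.75 × 467.5 = 351 kN.
Bearing: edge l_c = 39, r_n = 439.9 kN; interior l_c = 43, r_n = 451.2 kN; R_n = 439.9 + 3·451.2 = 1794 kN → 1350 kN.
Block shear: A_gv = 4900, A_nv = 3220, A_nt = 460 mm²; R_n = min(0.6F_uA_nv, 0.6F_yA_gv) + U_bs·F_u·A_nt = 1124 kN → 843 kN.
Bolt shear governs: 351 kN.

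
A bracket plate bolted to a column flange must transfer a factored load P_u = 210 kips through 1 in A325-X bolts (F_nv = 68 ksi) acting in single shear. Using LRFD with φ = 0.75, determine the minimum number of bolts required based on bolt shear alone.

6 bolts

A_b = π·1²/4 = 0.7854 in².
Per-bolt design strength φR_n = 0.75 × 68 × 0.7854 × 1 = 40.06 kips.
n ≥ 210 / 40.06 = 5.243 → use 6 bolts.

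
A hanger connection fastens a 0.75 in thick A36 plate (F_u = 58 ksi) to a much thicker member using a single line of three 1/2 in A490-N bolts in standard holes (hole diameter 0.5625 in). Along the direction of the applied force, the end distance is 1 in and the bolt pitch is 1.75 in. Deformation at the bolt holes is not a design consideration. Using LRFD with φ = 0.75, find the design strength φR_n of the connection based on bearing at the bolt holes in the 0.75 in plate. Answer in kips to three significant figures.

133 kips

Per bolt r_n = 1.5 l_c t F_u ≤ 3.0 d t F_u; upper limit = 3.0 × 0.5 × 0.75 × 58 = 65.25 kips.
Edge bolt: l_c = 1 − 0.5625/2 = 0.7188 in → 1.5 × 0.7188 × 0.75 × 58 = 46.9 → r_n = 46.9 kips.
Interior bolts: l_c = 1.75 − 0.5625 = 1.188 in → 1.5 × 1.188 × 0.75 × 58 = 77.48 → r_n = 65.25 kips.
R_n = 1 × 46.9 + 2 × 65.25 = 177.4 kips.
Design strength φR_n = 0.75 × 177.4 = 133 kips.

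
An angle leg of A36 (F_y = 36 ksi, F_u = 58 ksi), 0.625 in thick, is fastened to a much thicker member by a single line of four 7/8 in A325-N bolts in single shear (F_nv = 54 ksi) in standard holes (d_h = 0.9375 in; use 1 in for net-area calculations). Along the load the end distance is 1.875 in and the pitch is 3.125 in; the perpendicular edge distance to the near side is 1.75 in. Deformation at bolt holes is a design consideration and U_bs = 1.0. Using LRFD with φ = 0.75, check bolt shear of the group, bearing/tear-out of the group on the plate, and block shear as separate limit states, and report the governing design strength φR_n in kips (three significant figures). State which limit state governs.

97.4 kips (bolt shear governs)

Bolt shear: A_b = π·0.875²/4 = 0.6013 in²; R_n = 54 × 0.6013 × 4 × 1 = 129.9 kips → 0.75 × 129.9 = 97.4 kips.
Bearing: edge l_c = 1.406, r_n = 61.17 kips; interior l_c = 2.188, r_n = 76.12 kips; R_n = 61.17 + 3·76.12 = 289.5 kips → 217 kips.
Block shear: A_gv = 7.031, A_nv = 4.844, A_nt = 0.7812 in²; R_n = min(0.6F_uA_nv, 0.6F_yA_gv) + U_bs·F_u·A_nt = 197.2 kips → 148 kips.
Bolt shear governs: 97.4 kips.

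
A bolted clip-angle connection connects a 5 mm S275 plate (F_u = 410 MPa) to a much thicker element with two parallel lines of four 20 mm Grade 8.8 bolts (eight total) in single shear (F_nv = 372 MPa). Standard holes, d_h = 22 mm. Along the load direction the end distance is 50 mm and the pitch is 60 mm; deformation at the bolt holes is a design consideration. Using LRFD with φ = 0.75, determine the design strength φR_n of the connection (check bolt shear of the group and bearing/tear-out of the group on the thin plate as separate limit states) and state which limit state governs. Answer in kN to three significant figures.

Bolt shear: A_b = π·20²/4 = 314.2 mm²; R_n = 372 × 314.2 × 8 × 1 / 1000 = 934.9 kN → 0.75 × 934.9 = 701 kN.
Bearing (1.2 l_c t F_u ≤ 2.4 d t F_u): upper limit = 2.4·20·5·410 / 1000 = 98.4 kN.
  Edge l_c = 50 − 22/2 = 39 → r_n = 95.94 kN; interior l_c = 60 − 22 = 38 → r_n = 93.48 kN.
  R_n,bearing = 2·95.94 + 6·93.48 = 752.8 kN → 0.75 × 752.8 = 565 kN.
Bearing governs: 565 kN.

565 kN (bearing governs)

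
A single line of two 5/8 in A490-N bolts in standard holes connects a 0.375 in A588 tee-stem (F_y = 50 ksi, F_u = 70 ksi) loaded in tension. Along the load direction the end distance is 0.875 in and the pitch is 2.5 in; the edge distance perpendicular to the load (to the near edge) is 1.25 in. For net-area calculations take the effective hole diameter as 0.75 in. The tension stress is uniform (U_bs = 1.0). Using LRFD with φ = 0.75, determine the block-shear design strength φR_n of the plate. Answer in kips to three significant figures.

Shear plane L_v = 0.875 + 1·2.5 = 3.375 in; A_gv = 3.375 × 0.375 = 1.266 in².
A_nv = (3.375 − 1.5·0.75) × 0.375 = 0.8438 in².
A_nt = (1.25 − 0.5·0.75) × 0.375 = 0.3281 in².
0.6 F_u A_nv = 35.44 kips; 0.6 F_y A_gv = 37.97 kips → shear rupture governs the shear term.
R_n = 35.44 + 1.0 × 70 × 0.3281 = 58.41 kips.
Design strength φR_n = 0.75 × 58.41 = 43.8 kips.

43.8 kips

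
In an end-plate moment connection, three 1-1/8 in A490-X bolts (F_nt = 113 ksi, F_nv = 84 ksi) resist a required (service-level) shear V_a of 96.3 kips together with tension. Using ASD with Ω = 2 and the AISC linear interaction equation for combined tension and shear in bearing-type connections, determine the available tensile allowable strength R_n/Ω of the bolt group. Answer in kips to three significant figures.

89.5 kips

A_b = π·1.125²/4 = 0.994 in²; f_rv = 96.3 / (3 × 0.994) = 32.29 ksi.
F'_nt = 1.3 F_nt − (Ω F_nt / F_nv) f_rv = 1.3·113 − (2·113/84)·32.29 = 60.02 ksi, capped at F_nt → F'_nt = 60.02 ksi.
R_n = F'_nt · A_b · n = 60.02 × 0.994 × 3 = 179 kips.
Allowable strength R_n/Ω = 179 / 2 = 89.5 kips.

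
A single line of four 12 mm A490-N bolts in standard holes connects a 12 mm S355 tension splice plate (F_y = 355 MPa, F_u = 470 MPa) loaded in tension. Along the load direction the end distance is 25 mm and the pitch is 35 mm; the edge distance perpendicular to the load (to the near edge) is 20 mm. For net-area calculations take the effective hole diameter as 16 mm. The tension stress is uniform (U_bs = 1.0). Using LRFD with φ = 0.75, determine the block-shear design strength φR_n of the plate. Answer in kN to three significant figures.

239 kN

Shear plane L_v = 25 + 3·35 = 130 mm; A_gv = 130 × 12 = 1560 mm².
A_nv = (130 − 3.5·16) × 12 = 888 mm².
A_nt = (20 − 0.5·16) × 12 = 144 mm².
0.6 F_u A_nv = 250.4 kN; 0.6 F_y A_gv = 332.3 kN → shear rupture governs the shear term.
R_n = 250.4 + 1.0 × 470 × 144 / 1000 = 318.1 kN.
Design strength φR_n = 0.75 × 318.1 = 239 kN.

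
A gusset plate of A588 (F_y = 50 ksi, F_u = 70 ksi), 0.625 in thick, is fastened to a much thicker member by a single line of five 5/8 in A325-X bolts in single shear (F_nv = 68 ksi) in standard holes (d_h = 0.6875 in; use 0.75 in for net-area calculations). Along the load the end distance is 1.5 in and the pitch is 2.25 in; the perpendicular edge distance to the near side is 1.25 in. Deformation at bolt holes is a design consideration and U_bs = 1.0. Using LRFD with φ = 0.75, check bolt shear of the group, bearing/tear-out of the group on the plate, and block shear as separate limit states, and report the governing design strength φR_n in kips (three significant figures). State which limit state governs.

Bolt shear: A_b = π·0.625²/4 = 0.3068 in²; R_n = 68 × 0.3068 × 5 × 1 = 104.3 kips → 0.75 × 104.3 = 78.2 kips.
Bearing: edge l_c = 1.156, r_n = 60.7 kips; interior l_c = 1.562, r_n = 65.62 kips; R_n = 60.7 + 4·65.62 = 323.2 kips → 242 kips.
Block shear: A_gv = 6.562, A_nv = 4.453, A_nt = 0.5469 in²; R_n = min(0.6F_uA_nv, 0.6F_yA_gv) + U_bs·F_u·A_nt = 225.3 kips → 169 kips.
Bolt shear governs: 78.2 kips.

78.2 kips (bolt shear governs)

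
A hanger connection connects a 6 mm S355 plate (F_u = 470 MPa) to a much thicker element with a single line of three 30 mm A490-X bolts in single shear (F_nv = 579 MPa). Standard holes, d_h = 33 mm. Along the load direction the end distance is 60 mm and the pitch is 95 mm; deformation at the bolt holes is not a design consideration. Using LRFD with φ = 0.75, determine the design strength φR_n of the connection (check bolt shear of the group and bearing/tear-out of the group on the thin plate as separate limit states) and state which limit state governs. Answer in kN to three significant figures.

Bolt shear: A_b = π·30²/4 = 706.9 mm²; R_n = 579 × 706.9 × 3 × 1 / 1000 = 1228 kN → 0.75 × 1228 = 921 kN.
Bearing (1.5 l_c t F_u ≤ 3.0 d t F_u): upper limit = 3.0·30·6·470 / 1000 = 253.8 kN.
  Edge l_c = 60 − 33/2 = 43.5 → r_n = 184 kN; interior l_c = 95 − 33 = 62 → r_n = 253.8 kN.
  R_n,bearing = 1·184 + 2·253.8 = 691.6 kN → 0.75 × 691.6 = 519 kN.
Bearing governs: 519 kN.

519 kN (bearing governs)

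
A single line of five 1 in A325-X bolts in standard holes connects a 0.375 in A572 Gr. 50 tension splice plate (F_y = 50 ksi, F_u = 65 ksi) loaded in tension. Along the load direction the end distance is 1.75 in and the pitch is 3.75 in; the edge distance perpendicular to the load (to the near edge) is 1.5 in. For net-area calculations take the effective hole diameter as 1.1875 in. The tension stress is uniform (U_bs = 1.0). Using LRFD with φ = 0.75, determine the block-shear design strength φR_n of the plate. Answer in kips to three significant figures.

Shear plane L_v = 1.75 + 4·3.75 = 16.75 in; A_gv = 16.75 × 0.375 = 6.281 in².
A_nv = (16.75 − 4.5·1.1875) × 0.375 = 4.277 in².
A_nt = (1.5 − 0.5·1.1875) × 0.375 = 0.3398 in².
0.6 F_u A_nv = 166.8 kips; 0.6 F_y A_gv = 188.4 kips → shear rupture governs the shear term.
R_n = 166.8 + 1.0 × 65 × 0.3398 = 188.9 kips.
Design strength φR_n = 0.75 × 188.9 = 142 kips.

142 kips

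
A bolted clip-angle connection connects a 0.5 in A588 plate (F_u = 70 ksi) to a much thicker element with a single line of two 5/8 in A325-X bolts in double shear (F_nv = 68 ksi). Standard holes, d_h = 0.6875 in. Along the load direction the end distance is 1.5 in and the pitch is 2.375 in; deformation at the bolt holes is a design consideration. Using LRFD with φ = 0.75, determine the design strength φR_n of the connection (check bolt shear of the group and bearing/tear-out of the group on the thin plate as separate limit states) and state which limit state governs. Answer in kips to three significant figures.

Bolt shear: A_b = π·0.625²/4 = 0.3068 in²; R_n = 68 × 0.3068 × 2 × 2 = 83.45 kips → 0.75 × 83.45 = 62.6 kips.
Bearing (1.2 l_c t F_u ≤ 2.4 d t F_u): upper limit = 2.4·0.625·0.5·70 = 52.5 kips.
  Edge l_c = 1.5 − 0.6875/2 = 1.156 → r_n = 48.56 kips; interior l_c = 2.375 − 0.6875 = 1.688 → r_n = 52.5 kips.
  R_n,bearing = 1·48.56 + 1·52.5 = 101.1 kips → 0.75 × 101.1 = 75.8 kips.
Bolt shear governs: 62.6 kips.

62.6 kips (bolt shear governs)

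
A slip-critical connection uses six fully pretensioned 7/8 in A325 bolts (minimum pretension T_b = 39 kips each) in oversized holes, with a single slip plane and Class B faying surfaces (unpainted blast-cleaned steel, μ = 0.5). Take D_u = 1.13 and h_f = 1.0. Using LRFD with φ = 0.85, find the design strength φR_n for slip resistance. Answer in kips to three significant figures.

112 kips

R_n = μ · D_u · h_f · T_b · n_s · n_b = 0.5 × 1.13 × 1.0 × 39 × 1 × 6 = 132.2 kips.
Design strength φR_n = 0.85 × 132.2 = 112 kips.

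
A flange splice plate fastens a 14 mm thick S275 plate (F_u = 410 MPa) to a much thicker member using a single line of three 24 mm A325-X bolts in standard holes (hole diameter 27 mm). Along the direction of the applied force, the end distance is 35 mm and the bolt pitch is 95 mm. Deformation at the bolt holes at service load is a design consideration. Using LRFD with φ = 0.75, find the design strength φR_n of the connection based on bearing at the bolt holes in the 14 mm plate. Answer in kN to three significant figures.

607 kN

Per bolt r_n = 1.2 l_c t F_u ≤ 2.4 d t F_u; upper limit = 2.4 × 24 × 14 × 410 / 1000 = 330.6 kN.
Edge bolt: l_c = 35 − 27/2 = 21.5 mm → 1.2 × 21.5 × 14 × 410 / 1000 = 148.1 → r_n = 148.1 kN.
Interior bolts: l_c = 95 − 27 = 68 mm → 1.2 × 68 × 14 × 410 / 1000 = 468.4 → r_n = 330.6 kN.
R_n = 1 × 148.1 + 2 × 330.6 = 809.3 kN.
Design strength φR_n = 0.75 × 809.3 = 607 kN.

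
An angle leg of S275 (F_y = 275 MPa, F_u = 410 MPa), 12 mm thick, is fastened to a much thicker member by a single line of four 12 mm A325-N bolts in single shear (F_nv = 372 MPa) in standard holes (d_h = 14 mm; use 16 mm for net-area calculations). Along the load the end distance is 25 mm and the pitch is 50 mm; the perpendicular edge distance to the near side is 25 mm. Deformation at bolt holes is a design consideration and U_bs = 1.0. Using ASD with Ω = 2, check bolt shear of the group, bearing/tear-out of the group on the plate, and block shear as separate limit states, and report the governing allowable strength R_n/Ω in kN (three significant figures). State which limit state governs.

84.1 kN (bolt shear governs)

Bolt shear: A_b = π·12²/4 = 113.1 mm²; R_n = 372 × 113.1 × 4 × 1 / 1000 = 168.3 kN → 168.3 / 2 = 84.1 kN.
Bearing: edge l_c = 18, r_n = 106.3 kN; interior l_c = 36, r_n = 141.7 kN; R_n = 106.3 + 3·141.7 = 531.4 kN → 266 kN.
Block shear: A_gv = 2100, A_nv = 1428, A_nt = 204 mm²; R_n = min(0.6F_uA_nv, 0.6F_yA_gv) + U_bs·F_u·A_nt = 430.1 kN → 215 kN.
Bolt shear governs: 84.1 kN.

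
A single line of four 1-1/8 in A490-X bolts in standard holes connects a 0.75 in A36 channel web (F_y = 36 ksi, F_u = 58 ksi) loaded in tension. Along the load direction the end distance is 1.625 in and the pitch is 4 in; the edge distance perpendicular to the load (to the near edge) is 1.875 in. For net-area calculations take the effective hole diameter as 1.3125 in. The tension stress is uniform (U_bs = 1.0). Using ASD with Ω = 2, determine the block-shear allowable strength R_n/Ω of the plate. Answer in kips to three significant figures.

137 kips

Shear plane L_v = 1.625 + 3·4 = 13.62 in; A_gv = 13.62 × 0.75 = 10.22 in².
A_nv = (13.62 − 3.5·1.3125) × 0.75 = 6.773 in².
A_nt = (1.875 − 0.5·1.3125) × 0.75 = 0.9141 in².
0.6 F_u A_nv = 235.7 kips; 0.6 F_y A_gv = 220.7 kips → shear yielding governs the shear term.
R_n = 220.7 + 1.0 × 58 × 0.9141 = 273.7 kips.
Allowable strength R_n/Ω = 273.7 / 2 = 137 kips.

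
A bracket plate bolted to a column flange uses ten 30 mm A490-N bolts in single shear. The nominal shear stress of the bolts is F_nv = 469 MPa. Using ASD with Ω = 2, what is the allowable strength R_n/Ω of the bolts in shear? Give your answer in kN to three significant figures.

1660 kN

A_b = π × 30² / 4 = 706.9 mm².
R_n = F_nv · A_b · n · n_s = 469 × 706.9 × 10 × 1 / 1000 = 3315 kN.
Allowable strength R_n/Ω = 3315 / 2 = 1660 kN.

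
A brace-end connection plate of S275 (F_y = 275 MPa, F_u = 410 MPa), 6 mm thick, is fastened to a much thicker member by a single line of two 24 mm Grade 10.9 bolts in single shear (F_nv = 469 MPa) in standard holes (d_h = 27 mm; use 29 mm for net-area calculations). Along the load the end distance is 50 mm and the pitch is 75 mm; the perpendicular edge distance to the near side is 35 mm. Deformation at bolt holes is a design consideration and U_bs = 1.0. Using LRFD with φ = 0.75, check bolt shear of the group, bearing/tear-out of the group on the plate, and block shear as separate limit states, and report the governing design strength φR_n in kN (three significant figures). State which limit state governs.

128 kN (block shear governs)

Bolt shear: A_b = π·24²/4 = 452.4 mm²; R_n = 469 × 452.4 × 2 × 1 / 1000 = 424.3 kN → 0.75 × 424.3 = 318 kN.
Bearing: edge l_c = 36.5, r_n = 107.7 kN; interior l_c = 48, r_n = 141.7 kN; R_n = 107.7 + 1·141.7 = 249.4 kN → 187 kN.
Block shear: A_gv = 750, A_nv = 489, A_nt = 123 mm²; R_n = min(0.6F_uA_nv, 0.6F_yA_gv) + U_bs·F_u·A_nt = 170.7 kN → 128 kN.
Block shear governs: 128 kN.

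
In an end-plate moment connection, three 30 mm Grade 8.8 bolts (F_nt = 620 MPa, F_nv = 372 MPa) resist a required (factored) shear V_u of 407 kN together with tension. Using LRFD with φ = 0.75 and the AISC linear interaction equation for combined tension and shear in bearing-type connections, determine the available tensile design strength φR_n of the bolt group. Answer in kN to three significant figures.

604 kN

A_b = π·30²/4 = 706.9 mm²; f_rv = 407 × 1000 / (3 × 706.9) = 191.9 MPa.
F'_nt = 1.3 F_nt − (F_nt / φF_nv) f_rv = 1.3·620 − (620/(0.75·372))·191.9 = 379.5 MPa, capped at F_nt → F'_nt = 379.5 MPa.
R_n = F'_nt · A_b · n = 379.5 × 706.9 × 3 / 1000 = 804.7 kN.
Design strength φR_n = 0.75 × 804.7 = 604 kN.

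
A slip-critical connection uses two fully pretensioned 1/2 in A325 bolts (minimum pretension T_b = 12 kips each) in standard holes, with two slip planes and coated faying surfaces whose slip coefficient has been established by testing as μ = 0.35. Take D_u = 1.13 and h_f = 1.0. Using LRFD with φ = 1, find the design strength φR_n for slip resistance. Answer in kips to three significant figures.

19 kips

R_n = μ · D_u · h_f · T_b · n_s · n_b = 0.35 × 1.13 × 1.0 × 12 × 2 × 2 = 18.98 kips.
Design strength φR_n = 1 × 18.98 = 19 kips.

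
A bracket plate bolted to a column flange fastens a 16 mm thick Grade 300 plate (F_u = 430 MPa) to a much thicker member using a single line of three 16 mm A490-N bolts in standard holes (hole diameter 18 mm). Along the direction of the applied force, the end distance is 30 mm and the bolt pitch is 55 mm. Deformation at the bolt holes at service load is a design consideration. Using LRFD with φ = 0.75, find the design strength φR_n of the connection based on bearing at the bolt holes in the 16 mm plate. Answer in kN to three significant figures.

Per bolt r_n = 1.2 l_c t F_u ≤ 2.4 d t F_u; upper limit = 2.4 × 16 × 16 × 430 / 1000 = 264.2 kN.
Edge bolt: l_c = 30 − 18/2 = 21 mm → 1.2 × 21 × 16 × 430 / 1000 = 173.4 → r_n = 173.4 kN.
Interior bolts: l_c = 55 − 18 = 37 mm → 1.2 × 37 × 16 × 430 / 1000 = 305.5 → r_n = 264.2 kN.
R_n = 1 × 173.4 + 2 × 264.2 = 701.8 kN.
Design strength φR_n = 0.75 × 701.8 = 526 kN.

526 kN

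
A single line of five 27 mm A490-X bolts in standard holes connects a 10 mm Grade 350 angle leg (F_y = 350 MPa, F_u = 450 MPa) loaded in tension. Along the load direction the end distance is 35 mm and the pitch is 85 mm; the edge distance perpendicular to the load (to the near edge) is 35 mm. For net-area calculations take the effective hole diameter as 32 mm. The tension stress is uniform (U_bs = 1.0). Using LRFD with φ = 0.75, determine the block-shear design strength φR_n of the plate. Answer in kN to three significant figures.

532 kN

Shear plane L_v = 35 + 4·85 = 375 mm; A_gv = 375 × 10 = 3750 mm².
A_nv = (375 − 4.5·32) × 10 = 2310 mm².
A_nt = (35 − 0.5·32) × 10 = 190 mm².
0.6 F_u A_nv = 623.7 kN; 0.6 F_y A_gv = 787.5 kN → shear rupture governs the shear term.
R_n = 623.7 + 1.0 × 450 × 190 / 1000 = 709.2 kN.
Design strength φR_n = 0.75 × 709.2 = 532 kN.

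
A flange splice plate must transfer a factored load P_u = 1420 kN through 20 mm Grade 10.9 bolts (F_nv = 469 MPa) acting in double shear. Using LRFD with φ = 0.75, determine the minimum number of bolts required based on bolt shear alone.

A_b = π·20²/4 = 314.2 mm².
Per-bolt design strength φR_n = 0.75 × 469 × 314.2 × 2 / 1000 = 221 kN.
n ≥ 1420 / 221 = 6.425 → use 7 bolts.

7 bolts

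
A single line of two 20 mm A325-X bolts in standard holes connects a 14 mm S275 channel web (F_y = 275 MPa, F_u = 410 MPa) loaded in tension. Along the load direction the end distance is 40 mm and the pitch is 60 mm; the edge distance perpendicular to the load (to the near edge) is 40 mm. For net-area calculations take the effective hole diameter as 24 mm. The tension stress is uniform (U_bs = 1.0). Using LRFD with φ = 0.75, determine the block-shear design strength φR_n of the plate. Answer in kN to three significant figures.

Shear plane L_v = 40 + 1·60 = 100 mm; A_gv = 100 × 14 = 1400 mm².
A_nv = (100 − 1.5·24) × 14 = 896 mm².
A_nt = (40 − 0.5·24) × 14 = 392 mm².
0.6 F_u A_nv = 220.4 kN; 0.6 F_y A_gv = 231 kN → shear rupture governs the shear term.
R_n = 220.4 + 1.0 × 410 × 392 / 1000 = 381.1 kN.
Design strength φR_n = 0.75 × 381.1 = 286 kN.

286 kN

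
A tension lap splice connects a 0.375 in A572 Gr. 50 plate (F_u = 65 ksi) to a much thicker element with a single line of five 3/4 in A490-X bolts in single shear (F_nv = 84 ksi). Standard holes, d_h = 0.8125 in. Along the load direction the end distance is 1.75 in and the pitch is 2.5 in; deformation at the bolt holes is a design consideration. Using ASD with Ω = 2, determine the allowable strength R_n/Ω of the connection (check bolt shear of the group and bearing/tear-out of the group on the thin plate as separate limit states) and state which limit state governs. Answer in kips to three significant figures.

Bolt shear: A_b = π·0.75²/4 = 0.4418 in²; R_n = 84 × 0.4418 × 5 × 1 = 185.6 kips → 185.6 / 2 = 92.8 kips.
Bearing (1.2 l_c t F_u ≤ 2.4 d t F_u): upper limit = 2.4·0.75·0.375·65 = 43.87 kips.
  Edge l_c = 1.75 − 0.8125/2 = 1.344 → r_n = 39.3 kips; interior l_c = 2.5 − 0.8125 = 1.688 → r_n = 43.87 kips.
  R_n,bearing = 1·39.3 + 4·43.87 = 214.8 kips → 214.8 / 2 = 107 kips.
Bolt shear governs: 92.8 kips.

92.8 kips (bolt shear governs)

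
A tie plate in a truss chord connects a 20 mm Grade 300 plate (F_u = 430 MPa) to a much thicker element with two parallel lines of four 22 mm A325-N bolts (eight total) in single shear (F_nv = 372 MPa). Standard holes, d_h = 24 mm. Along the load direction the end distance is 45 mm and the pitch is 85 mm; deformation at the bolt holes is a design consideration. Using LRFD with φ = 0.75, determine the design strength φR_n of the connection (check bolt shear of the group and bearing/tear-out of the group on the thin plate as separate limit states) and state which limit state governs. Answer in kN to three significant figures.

848 kN (bolt shear governs)

Bolt shear: A_b = π·22²/4 = 380.1 mm²; R_n = 372 × 380.1 × 8 × 1 / 1000 = 1131 kN → 0.75 × 1131 = 848 kN.
Bearing (1.2 l_c t F_u ≤ 2.4 d t F_u): upper limit = 2.4·22·20·430 / 1000 = 454.1 kN.
  Edge l_c = 45 − 24/2 = 33 → r_n = 340.6 kN; interior l_c = 85 − 24 = 61 → r_n = 454.1 kN.
  R_n,bearing = 2·340.6 + 6·454.1 = 3406 kN → 0.75 × 3406 = 2550 kN.
Bolt shear governs: 848 kN.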